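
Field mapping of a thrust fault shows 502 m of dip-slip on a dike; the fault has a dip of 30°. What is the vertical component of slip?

throw = dip-slip × sin(dip) = 502 m × sin(30°) = 251 m

251 m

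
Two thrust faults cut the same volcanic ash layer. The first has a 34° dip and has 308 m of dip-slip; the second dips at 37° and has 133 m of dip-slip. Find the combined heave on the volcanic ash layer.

362 m

heave_A = 308 × cos(34°) = 255.3 m
heave_B = 133 × cos(37°) = 106.2 m
total = 255.3 + 106.2 = 362 m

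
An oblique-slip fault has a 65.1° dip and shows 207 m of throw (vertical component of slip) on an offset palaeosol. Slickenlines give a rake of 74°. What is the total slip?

237 m

dip-slip = throw / sin(dip) = 207 / sin(65.1°) = 228.2 m
net slip = dip-slip / sin(rake) = 228.2 / sin(74°) = 237 m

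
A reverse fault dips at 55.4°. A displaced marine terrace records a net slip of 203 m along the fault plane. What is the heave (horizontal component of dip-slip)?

115 m

heave = dip-slip × cos(dip) = 203 m × cos(55.4°) = 115 m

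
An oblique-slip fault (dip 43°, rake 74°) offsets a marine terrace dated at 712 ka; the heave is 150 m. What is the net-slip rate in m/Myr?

300 m/Myr

dip-slip = heave / cos(dip) = 150 / cos(43°) = 205.1 m
net slip = dip-slip / sin(rake) = 205.1 / sin(74°) = 213.4 m
rate = 213.4 m / 712 ka = 0.000300 m/yr = 300 m/Myr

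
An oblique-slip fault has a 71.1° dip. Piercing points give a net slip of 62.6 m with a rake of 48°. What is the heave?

15.1 m

dip-slip = net slip × sin(rake) = 62.6 m × sin(48°) = 46.52 m
heave = dip-slip × cos(dip) = 46.52 × cos(71.1°) = 15.1 m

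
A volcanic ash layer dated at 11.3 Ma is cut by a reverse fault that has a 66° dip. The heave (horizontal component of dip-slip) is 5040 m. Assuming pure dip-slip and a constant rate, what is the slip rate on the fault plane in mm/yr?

dip-slip = heave / cos(dip) = 5040 m / cos(66°) = 12390 m
rate = 12390 m / 11.3 Ma = 0.00110 m/yr = 1.10 mm/yr

1.10 mm/yr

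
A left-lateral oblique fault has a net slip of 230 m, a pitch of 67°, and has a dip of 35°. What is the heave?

173 m

dip-slip = net slip × sin(rake) = 230 m × sin(67°) = 211.7 m
heave = dip-slip × cos(dip) = 211.7 × cos(35°) = 173 m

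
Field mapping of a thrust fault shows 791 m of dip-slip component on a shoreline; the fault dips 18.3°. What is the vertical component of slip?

throw = dip-slip × sin(dip) = 791 m × sin(18.3°) = 248 m

248 m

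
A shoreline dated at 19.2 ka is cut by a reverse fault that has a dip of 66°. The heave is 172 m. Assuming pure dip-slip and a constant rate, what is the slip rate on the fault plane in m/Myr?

dip-slip = heave / cos(dip) = 172 m / cos(66°) = 422.9 m
rate = 422.9 m / 19.2 ka = 0.0220 m/yr = 22000 m/Myr

22000 m/Myr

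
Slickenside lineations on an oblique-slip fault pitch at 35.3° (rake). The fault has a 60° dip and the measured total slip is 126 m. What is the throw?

dip-slip = net slip × sin(rake) = 126 m × sin(35.3°) = 72.81 m
throw = dip-slip × sin(dip) = 72.81 × sin(60°) = 63.1 m

63.1 m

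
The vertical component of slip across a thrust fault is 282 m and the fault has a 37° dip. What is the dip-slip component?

dip-slip = throw / sin(dip) = 282 / sin(37°) = 469 m

469 m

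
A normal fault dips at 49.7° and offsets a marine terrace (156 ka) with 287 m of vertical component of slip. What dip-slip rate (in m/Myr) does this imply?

2410 m/Myr

dip-slip = throw / sin(dip) = 287 m / sin(49.7°) = 376.3 m
rate = 376.3 m / 156 ka = 0.00241 m/yr = 2410 m/Myr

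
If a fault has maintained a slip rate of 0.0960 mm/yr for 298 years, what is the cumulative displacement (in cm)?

slip = rate × time = 0.0960 mm/yr × 298 years = 0.0286 m = 2.86 cm

2.86 cm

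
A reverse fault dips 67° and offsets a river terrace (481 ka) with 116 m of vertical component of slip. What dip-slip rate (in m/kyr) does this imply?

0.262 m/kyr

dip-slip = throw / sin(dip) = 116 m / sin(67°) = 126 m
rate = 126 m / 481 ka = 0.000262 m/yr = 0.262 m/kyr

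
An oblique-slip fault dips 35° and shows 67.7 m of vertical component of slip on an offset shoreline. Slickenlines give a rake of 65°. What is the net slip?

dip-slip = throw / sin(dip) = 67.7 / sin(35°) = 118 m
net slip = dip-slip / sin(rake) = 118 / sin(65°) = 130 m

130 m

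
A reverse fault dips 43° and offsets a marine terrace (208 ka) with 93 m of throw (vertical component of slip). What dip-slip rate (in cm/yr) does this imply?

0.0656 cm/yr

dip-slip = throw / sin(dip) = 93 m / sin(43°) = 136.4 m
rate = 136.4 m / 208 ka = 0.000656 m/yr = 0.0656 cm/yr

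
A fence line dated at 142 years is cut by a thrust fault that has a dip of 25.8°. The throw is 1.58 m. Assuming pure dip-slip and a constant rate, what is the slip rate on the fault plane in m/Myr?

dip-slip = throw / sin(dip) = 1.58 m / sin(25.8°) = 3.630 m
rate = 3.630 m / 142 years = 0.0256 m/yr = 25600 m/Myr

25600 m/Myr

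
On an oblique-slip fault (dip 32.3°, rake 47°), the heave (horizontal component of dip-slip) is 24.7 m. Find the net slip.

dip-slip = heave / cos(dip) = 24.7 / cos(32.3°) = 29.22 m
net slip = dip-slip / sin(rake) = 29.22 / sin(47°) = 40 m

40 m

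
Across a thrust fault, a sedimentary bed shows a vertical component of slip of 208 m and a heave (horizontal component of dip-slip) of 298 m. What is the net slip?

net slip = √(throw² + heave²) = √(208² + 298²) = 363 m

363 m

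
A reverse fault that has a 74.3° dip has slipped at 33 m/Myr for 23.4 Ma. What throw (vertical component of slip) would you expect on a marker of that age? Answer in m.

dip-slip = rate × time = 33 m/Myr × 23.4 Ma = 772.2 m
throw = dip-slip × sin(dip) = 772.2 × sin(74.3°) = 743 m

743 m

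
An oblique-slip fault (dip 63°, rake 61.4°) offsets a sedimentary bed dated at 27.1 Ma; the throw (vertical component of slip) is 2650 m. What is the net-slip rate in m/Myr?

125 m/Myr

dip-slip = throw / sin(dip) = 2650 / sin(63°) = 2974 m
net slip = dip-slip / sin(rake) = 2974 / sin(61.4°) = 3387 m
rate = 3387 m / 27.1 Ma = 0.000125 m/yr = 125 m/Myr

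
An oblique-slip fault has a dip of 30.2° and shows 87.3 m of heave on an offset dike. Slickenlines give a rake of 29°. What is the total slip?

208 m

dip-slip = heave / cos(dip) = 87.3 / cos(30.2°) = 101 m
net slip = dip-slip / sin(rake) = 101 / sin(29°) = 208 m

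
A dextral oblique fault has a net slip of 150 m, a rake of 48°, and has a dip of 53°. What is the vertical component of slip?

89 m

dip-slip = net slip × sin(rake) = 150 m × sin(48°) = 111.5 m
throw = dip-slip × sin(dip) = 111.5 × sin(53°) = 89 m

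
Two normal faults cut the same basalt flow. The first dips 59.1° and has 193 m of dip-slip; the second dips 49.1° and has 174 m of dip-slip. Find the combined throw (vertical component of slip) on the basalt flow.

throw_A = 193 × sin(59.1°) = 165.6 m
throw_B = 174 × sin(49.1°) = 131.5 m
total = 165.6 + 131.5 = 297 m

297 m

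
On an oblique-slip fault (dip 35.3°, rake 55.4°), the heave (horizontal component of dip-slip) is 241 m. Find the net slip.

dip-slip = heave / cos(dip) = 241 / cos(35.3°) = 295.3 m
net slip = dip-slip / sin(rake) = 295.3 / sin(55.4°) = 359 m

359 m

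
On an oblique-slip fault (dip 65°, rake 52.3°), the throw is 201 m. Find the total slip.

dip-slip = throw / sin(dip) = 201 / sin(65°) = 221.8 m
net slip = dip-slip / sin(rake) = 221.8 / sin(52.3°) = 280 m

280 m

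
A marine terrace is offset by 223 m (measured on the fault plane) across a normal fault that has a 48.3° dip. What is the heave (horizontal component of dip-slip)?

148 m

heave = dip-slip × cos(dip) = 223 m × cos(48.3°) = 148 m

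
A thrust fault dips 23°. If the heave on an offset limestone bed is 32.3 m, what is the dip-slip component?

35.1 m

dip-slip = heave / cos(dip) = 32.3 / cos(23°) = 35.1 m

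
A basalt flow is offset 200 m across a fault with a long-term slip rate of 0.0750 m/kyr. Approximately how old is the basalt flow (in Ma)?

2.67 Ma

age = offset / rate = 200 m / (0.0750 m/kyr) = 2.67e+06 yr = 2.67 Ma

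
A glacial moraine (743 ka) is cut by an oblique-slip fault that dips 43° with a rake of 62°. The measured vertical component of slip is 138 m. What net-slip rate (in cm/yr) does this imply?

0.0308 cm/yr

dip-slip = throw / sin(dip) = 138 / sin(43°) = 202.3 m
net slip = dip-slip / sin(rake) = 202.3 / sin(62°) = 229.2 m
rate = 229.2 m / 743 ka = 0.000308 m/yr = 0.0308 cm/yr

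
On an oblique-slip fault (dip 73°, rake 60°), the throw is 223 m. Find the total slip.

269 m

dip-slip = throw / sin(dip) = 223 / sin(73°) = 233.2 m
net slip = dip-slip / sin(rake) = 233.2 / sin(60°) = 269 m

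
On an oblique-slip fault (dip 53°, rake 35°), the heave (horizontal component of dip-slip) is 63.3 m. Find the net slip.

183 m

dip-slip = heave / cos(dip) = 63.3 / cos(53°) = 105.2 m
net slip = dip-slip / sin(rake) = 105.2 / sin(35°) = 183 m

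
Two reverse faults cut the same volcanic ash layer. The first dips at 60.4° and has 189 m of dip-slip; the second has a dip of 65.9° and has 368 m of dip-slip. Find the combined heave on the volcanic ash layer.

244 m

heave_A = 189 × cos(60.4°) = 93.36 m
heave_B = 368 × cos(65.9°) = 150.3 m
total = 93.36 + 150.3 = 244 m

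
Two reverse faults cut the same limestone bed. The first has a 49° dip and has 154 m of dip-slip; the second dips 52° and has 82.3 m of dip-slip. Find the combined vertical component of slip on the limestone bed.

throw_A = 154 × sin(49°) = 116.2 m
throw_B = 82.3 × sin(52°) = 64.85 m
total = 116.2 + 64.85 = 181 m

181 m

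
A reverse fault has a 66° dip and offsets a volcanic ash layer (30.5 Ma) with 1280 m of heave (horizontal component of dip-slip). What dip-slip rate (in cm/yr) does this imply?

dip-slip = heave / cos(dip) = 1280 m / cos(66°) = 3147 m
rate = 3147 m / 30.5 Ma = 0.000103 m/yr = 0.0103 cm/yr

0.0103 cm/yr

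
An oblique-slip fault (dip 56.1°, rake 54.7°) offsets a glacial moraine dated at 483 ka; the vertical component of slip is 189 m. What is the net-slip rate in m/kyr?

dip-slip = throw / sin(dip) = 189 / sin(56.1°) = 227.7 m
net slip = dip-slip / sin(rake) = 227.7 / sin(54.7°) = 279 m
rate = 279 m / 483 ka = 0.000578 m/yr = 0.578 m/kyr

0.578 m/kyr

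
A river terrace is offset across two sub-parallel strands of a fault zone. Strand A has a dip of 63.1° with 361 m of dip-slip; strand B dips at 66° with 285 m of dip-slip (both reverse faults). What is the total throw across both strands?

582 m

throw_A = 361 × sin(63.1°) = 321.9 m
throw_B = 285 × sin(66°) = 260.4 m
total = 321.9 + 260.4 = 582 m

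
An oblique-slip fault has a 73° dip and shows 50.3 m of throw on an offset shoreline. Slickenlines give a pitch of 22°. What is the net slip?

dip-slip = throw / sin(dip) = 50.3 / sin(73°) = 52.60 m
net slip = dip-slip / sin(rake) = 52.60 / sin(22°) = 140 m

140 m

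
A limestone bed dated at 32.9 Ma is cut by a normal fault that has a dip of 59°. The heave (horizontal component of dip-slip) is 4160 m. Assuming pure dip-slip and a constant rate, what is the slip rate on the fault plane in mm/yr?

dip-slip = heave / cos(dip) = 4160 m / cos(59°) = 8077 m
rate = 8077 m / 32.9 Ma = 0.000246 m/yr = 0.246 mm/yr

0.246 mm/yr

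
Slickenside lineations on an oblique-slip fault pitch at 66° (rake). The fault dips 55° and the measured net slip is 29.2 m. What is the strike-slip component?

strike-slip = net slip × cos(rake) = 29.2 m × cos(66°) = 11.9 m

11.9 m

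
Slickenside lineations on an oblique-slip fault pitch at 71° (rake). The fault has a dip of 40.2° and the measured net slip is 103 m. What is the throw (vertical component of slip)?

62.9 m

dip-slip = net slip × sin(rake) = 103 m × sin(71°) = 97.39 m
throw = dip-slip × sin(dip) = 97.39 × sin(40.2°) = 62.9 m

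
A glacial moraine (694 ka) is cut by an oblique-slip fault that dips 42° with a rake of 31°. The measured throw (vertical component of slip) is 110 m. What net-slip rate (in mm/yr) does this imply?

dip-slip = throw / sin(dip) = 110 / sin(42°) = 164.4 m
net slip = dip-slip / sin(rake) = 164.4 / sin(31°) = 319.2 m
rate = 319.2 m / 694 ka = 0.000460 m/yr = 0.460 mm/yr

0.460 mm/yr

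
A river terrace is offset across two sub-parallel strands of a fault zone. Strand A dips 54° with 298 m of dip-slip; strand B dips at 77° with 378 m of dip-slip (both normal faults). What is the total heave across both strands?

heave_A = 298 × cos(54°) = 175.2 m
heave_B = 378 × cos(77°) = 85.03 m
total = 175.2 + 85.03 = 260 m

260 m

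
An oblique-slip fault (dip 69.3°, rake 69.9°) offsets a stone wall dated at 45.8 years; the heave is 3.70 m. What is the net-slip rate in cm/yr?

dip-slip = heave / cos(dip) = 3.70 / cos(69.3°) = 10.47 m
net slip = dip-slip / sin(rake) = 10.47 / sin(69.9°) = 11.15 m
rate = 11.15 m / 45.8 years = 0.243 m/yr = 24.3 cm/yr

24.3 cm/yr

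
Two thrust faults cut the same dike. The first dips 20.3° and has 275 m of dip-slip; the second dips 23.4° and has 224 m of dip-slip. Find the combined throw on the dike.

184 m

throw_A = 275 × sin(20.3°) = 95.41 m
throw_B = 224 × sin(23.4°) = 88.96 m
total = 95.41 + 88.96 = 184 m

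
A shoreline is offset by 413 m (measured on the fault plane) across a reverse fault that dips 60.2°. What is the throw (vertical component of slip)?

throw = dip-slip × sin(dip) = 413 m × sin(60.2°) = 358 m

358 m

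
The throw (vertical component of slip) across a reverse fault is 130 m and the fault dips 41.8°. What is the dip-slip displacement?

195 m

dip-slip = throw / sin(dip) = 130 / sin(41.8°) = 195 m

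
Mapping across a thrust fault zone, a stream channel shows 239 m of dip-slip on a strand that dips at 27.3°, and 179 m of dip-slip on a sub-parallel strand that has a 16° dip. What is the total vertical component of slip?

throw_A = 239 × sin(27.3°) = 109.6 m
throw_B = 179 × sin(16°) = 49.34 m
total = 109.6 + 49.34 = 159 m

159 m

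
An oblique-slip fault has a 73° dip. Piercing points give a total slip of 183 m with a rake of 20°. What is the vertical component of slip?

dip-slip = net slip × sin(rake) = 183 m × sin(20°) = 62.59 m
throw = dip-slip × sin(dip) = 62.59 × sin(73°) = 59.9 m

59.9 m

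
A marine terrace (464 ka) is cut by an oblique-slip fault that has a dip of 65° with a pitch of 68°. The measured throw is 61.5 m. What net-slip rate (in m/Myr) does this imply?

158 m/Myr

dip-slip = throw / sin(dip) = 61.5 / sin(65°) = 67.86 m
net slip = dip-slip / sin(rake) = 67.86 / sin(68°) = 73.19 m
rate = 73.19 m / 464 ka = 0.000158 m/yr = 158 m/Myr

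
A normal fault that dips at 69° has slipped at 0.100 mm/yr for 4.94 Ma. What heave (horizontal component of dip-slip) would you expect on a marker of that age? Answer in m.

dip-slip = rate × time = 0.100 mm/yr × 4.94 Ma = 494 m
heave = dip-slip × cos(dip) = 494 × cos(69°) = 177 m

177 m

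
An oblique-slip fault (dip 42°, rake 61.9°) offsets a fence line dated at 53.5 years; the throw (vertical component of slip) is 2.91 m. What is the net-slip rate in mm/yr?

dip-slip = throw / sin(dip) = 2.91 / sin(42°) = 4.349 m
net slip = dip-slip / sin(rake) = 4.349 / sin(61.9°) = 4.930 m
rate = 4.930 m / 53.5 years = 0.0922 m/yr = 92.2 mm/yr

92.2 mm/yr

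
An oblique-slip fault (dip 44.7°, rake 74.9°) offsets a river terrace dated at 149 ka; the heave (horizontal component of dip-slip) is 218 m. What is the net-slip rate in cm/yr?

0.213 cm/yr

dip-slip = heave / cos(dip) = 218 / cos(44.7°) = 306.7 m
net slip = dip-slip / sin(rake) = 306.7 / sin(74.9°) = 317.7 m
rate = 317.7 m / 149 ka = 0.00213 m/yr = 0.213 cm/yr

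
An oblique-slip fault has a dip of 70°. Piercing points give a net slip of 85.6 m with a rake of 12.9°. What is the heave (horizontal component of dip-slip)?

dip-slip = net slip × sin(rake) = 85.6 m × sin(12.9°) = 19.11 m
heave = dip-slip × cos(dip) = 19.11 × cos(70°) = 6.54 m

6.54 m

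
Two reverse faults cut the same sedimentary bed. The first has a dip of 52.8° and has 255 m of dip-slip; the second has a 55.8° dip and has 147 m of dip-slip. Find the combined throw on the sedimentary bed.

325 m

throw_A = 255 × sin(52.8°) = 203.1 m
throw_B = 147 × sin(55.8°) = 121.6 m
total = 203.1 + 121.6 = 325 m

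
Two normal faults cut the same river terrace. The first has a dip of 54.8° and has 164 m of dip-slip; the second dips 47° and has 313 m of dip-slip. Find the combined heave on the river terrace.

heave_A = 164 × cos(54.8°) = 94.53 m
heave_B = 313 × cos(47°) = 213.5 m
total = 94.53 + 213.5 = 308 m

308 m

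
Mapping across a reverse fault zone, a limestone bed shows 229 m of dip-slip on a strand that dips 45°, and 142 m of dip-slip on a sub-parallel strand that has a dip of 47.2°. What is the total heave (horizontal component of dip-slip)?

heave_A = 229 × cos(45°) = 161.9 m
heave_B = 142 × cos(47.2°) = 96.48 m
total = 161.9 + 96.48 = 258 m

258 m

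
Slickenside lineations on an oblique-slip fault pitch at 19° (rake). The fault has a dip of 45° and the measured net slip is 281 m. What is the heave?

64.7 m

dip-slip = net slip × sin(rake) = 281 m × sin(19°) = 91.48 m
heave = dip-slip × cos(dip) = 91.48 × cos(45°) = 64.7 m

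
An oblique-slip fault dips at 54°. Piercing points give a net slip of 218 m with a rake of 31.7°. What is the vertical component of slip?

dip-slip = net slip × sin(rake) = 218 m × sin(31.7°) = 114.6 m
throw = dip-slip × sin(dip) = 114.6 × sin(54°) = 92.7 m

92.7 m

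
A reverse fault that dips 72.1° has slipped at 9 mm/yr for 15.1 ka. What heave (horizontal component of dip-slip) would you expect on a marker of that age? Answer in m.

dip-slip = rate × time = 9 mm/yr × 15.1 ka = 135.9 m
heave = dip-slip × cos(dip) = 135.9 × cos(72.1°) = 41.8 m

41.8 m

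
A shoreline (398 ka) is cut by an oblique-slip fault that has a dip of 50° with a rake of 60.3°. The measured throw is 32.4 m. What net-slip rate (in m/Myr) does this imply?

122 m/Myr

dip-slip = throw / sin(dip) = 32.4 / sin(50°) = 42.30 m
net slip = dip-slip / sin(rake) = 42.30 / sin(60.3°) = 48.69 m
rate = 48.69 m / 398 ka = 0.000122 m/yr = 122 m/Myr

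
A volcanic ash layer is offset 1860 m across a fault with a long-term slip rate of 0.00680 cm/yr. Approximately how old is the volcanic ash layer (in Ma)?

27.4 Ma

age = offset / rate = 1860 m / (0.00680 cm/yr) = 2.74e+07 yr = 27.4 Ma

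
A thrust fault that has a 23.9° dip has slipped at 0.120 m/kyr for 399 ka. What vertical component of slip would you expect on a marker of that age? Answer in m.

19.4 m

dip-slip = rate × time = 0.120 m/kyr × 399 ka = 47.88 m
throw = dip-slip × sin(dip) = 47.88 × sin(23.9°) = 19.4 m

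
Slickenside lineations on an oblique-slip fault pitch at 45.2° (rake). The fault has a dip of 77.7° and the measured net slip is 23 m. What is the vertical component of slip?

dip-slip = net slip × sin(rake) = 23 m × sin(45.2°) = 16.32 m
throw = dip-slip × sin(dip) = 16.32 × sin(77.7°) = 15.9 m

15.9 m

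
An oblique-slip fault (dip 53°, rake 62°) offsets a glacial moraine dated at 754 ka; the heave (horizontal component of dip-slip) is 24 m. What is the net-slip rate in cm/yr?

0.00599 cm/yr

dip-slip = heave / cos(dip) = 24 / cos(53°) = 39.88 m
net slip = dip-slip / sin(rake) = 39.88 / sin(62°) = 45.17 m
rate = 45.17 m / 754 ka = 0.0000599 m/yr = 0.00599 cm/yr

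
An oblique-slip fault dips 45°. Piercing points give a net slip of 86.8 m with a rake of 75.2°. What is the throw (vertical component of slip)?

59.3 m

dip-slip = net slip × sin(rake) = 86.8 m × sin(75.2°) = 83.92 m
throw = dip-slip × sin(dip) = 83.92 × sin(45°) = 59.3 m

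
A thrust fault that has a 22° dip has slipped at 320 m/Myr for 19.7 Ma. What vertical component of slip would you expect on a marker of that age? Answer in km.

2.36 km

dip-slip = rate × time = 320 m/Myr × 19.7 Ma = 6304 m
throw = dip-slip × sin(dip) = 6304 × sin(22°) = 2360 m = 2.36 km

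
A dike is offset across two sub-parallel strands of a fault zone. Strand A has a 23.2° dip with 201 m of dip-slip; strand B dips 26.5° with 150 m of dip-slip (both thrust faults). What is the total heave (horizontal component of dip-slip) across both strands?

319 m

heave_A = 201 × cos(23.2°) = 184.7 m
heave_B = 150 × cos(26.5°) = 134.2 m
total = 184.7 + 134.2 = 319 m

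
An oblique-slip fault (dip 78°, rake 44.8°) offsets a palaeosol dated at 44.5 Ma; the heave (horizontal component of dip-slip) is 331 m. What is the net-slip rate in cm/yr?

0.00508 cm/yr

dip-slip = heave / cos(dip) = 331 / cos(78°) = 1592 m
net slip = dip-slip / sin(rake) = 1592 / sin(44.8°) = 2259 m
rate = 2259 m / 44.5 Ma = 0.0000508 m/yr = 0.00508 cm/yr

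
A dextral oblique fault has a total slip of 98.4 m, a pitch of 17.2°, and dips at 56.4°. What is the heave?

16.1 m

dip-slip = net slip × sin(rake) = 98.4 m × sin(17.2°) = 29.10 m
heave = dip-slip × cos(dip) = 29.10 × cos(56.4°) = 16.1 m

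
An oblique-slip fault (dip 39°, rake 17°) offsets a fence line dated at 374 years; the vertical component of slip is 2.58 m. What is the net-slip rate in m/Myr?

37500 m/Myr

dip-slip = throw / sin(dip) = 2.58 / sin(39°) = 4.100 m
net slip = dip-slip / sin(rake) = 4.100 / sin(17°) = 14.02 m
rate = 14.02 m / 374 years = 0.0375 m/yr = 37500 m/Myr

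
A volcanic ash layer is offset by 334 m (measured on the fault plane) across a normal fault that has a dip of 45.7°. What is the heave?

233 m

heave = dip-slip × cos(dip) = 334 m × cos(45.7°) = 233 m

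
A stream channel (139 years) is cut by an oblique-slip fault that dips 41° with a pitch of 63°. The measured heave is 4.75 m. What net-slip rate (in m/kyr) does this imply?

dip-slip = heave / cos(dip) = 4.75 / cos(41°) = 6.294 m
net slip = dip-slip / sin(rake) = 6.294 / sin(63°) = 7.064 m
rate = 7.064 m / 139 years = 0.0508 m/yr = 50.8 m/kyr

50.8 m/kyr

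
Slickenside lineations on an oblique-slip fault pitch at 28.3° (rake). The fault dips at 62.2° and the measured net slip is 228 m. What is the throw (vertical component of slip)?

95.6 m

dip-slip = net slip × sin(rake) = 228 m × sin(28.3°) = 108.1 m
throw = dip-slip × sin(dip) = 108.1 × sin(62.2°) = 95.6 m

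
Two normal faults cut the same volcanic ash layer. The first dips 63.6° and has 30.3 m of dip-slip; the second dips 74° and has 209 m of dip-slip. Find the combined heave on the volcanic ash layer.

71.1 m

heave_A = 30.3 × cos(63.6°) = 13.47 m
heave_B = 209 × cos(74°) = 57.61 m
total = 13.47 + 57.61 = 71.1 m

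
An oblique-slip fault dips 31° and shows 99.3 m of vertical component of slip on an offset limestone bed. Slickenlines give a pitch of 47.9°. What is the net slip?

dip-slip = throw / sin(dip) = 99.3 / sin(31°) = 192.8 m
net slip = dip-slip / sin(rake) = 192.8 / sin(47.9°) = 260 m

260 m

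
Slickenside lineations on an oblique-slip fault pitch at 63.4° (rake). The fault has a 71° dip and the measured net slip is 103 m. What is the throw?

87.1 m

dip-slip = net slip × sin(rake) = 103 m × sin(63.4°) = 92.10 m
throw = dip-slip × sin(dip) = 92.10 × sin(71°) = 87.1 m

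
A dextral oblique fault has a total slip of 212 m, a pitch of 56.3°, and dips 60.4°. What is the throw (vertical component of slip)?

dip-slip = net slip × sin(rake) = 212 m × sin(56.3°) = 176.4 m
throw = dip-slip × sin(dip) = 176.4 × sin(60.4°) = 153 m

153 m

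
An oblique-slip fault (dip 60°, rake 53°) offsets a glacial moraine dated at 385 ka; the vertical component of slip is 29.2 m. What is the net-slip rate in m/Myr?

dip-slip = throw / sin(dip) = 29.2 / sin(60°) = 33.72 m
net slip = dip-slip / sin(rake) = 33.72 / sin(53°) = 42.22 m
rate = 42.22 m / 385 ka = 0.000110 m/yr = 110 m/Myr

110 m/Myr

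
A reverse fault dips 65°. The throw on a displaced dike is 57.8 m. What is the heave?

27 m

heave = throw / tan(dip) = 57.8 / tan(65°) = 27 m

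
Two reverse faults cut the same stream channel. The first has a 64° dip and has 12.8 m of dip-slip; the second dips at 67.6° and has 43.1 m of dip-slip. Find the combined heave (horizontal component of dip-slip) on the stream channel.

22 m

heave_A = 12.8 × cos(64°) = 5.611 m
heave_B = 43.1 × cos(67.6°) = 16.42 m
total = 5.611 + 16.42 = 22 m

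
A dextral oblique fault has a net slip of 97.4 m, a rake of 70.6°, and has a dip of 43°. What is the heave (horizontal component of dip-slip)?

67.2 m

dip-slip = net slip × sin(rake) = 97.4 m × sin(70.6°) = 91.87 m
heave = dip-slip × cos(dip) = 91.87 × cos(43°) = 67.2 m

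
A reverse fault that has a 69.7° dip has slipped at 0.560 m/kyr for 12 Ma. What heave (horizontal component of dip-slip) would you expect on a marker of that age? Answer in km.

2.33 km

dip-slip = rate × time = 0.560 m/kyr × 12 Ma = 6720 m
heave = dip-slip × cos(dip) = 6720 × cos(69.7°) = 2330 m = 2.33 km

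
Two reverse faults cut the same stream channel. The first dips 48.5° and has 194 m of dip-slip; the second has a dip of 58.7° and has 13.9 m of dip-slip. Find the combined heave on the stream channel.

136 m

heave_A = 194 × cos(48.5°) = 128.5 m
heave_B = 13.9 × cos(58.7°) = 7.221 m
total = 128.5 + 7.221 = 136 m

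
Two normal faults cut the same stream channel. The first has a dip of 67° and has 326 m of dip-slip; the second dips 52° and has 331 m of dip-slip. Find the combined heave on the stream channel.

heave_A = 326 × cos(67°) = 127.4 m
heave_B = 331 × cos(52°) = 203.8 m
total = 127.4 + 203.8 = 331 m

331 m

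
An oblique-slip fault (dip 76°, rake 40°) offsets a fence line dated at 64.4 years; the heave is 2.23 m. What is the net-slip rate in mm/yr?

dip-slip = heave / cos(dip) = 2.23 / cos(76°) = 9.218 m
net slip = dip-slip / sin(rake) = 9.218 / sin(40°) = 14.34 m
rate = 14.34 m / 64.4 years = 0.223 m/yr = 223 mm/yr

223 mm/yr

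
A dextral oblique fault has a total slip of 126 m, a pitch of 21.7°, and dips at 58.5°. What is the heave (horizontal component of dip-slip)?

24.3 m

dip-slip = net slip × sin(rake) = 126 m × sin(21.7°) = 46.59 m
heave = dip-slip × cos(dip) = 46.59 × cos(58.5°) = 24.3 m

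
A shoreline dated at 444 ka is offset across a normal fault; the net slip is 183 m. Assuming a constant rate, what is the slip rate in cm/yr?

0.0412 cm/yr

rate = 183 m / 444 ka = 0.000412 m/yr = 0.0412 cm/yr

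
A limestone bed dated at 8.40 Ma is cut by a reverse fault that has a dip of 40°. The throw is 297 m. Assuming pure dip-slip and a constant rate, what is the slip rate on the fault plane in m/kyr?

0.0550 m/kyr

dip-slip = throw / sin(dip) = 297 m / sin(40°) = 462 m
rate = 462 m / 8.40 Ma = 0.0000550 m/yr = 0.0550 m/kyr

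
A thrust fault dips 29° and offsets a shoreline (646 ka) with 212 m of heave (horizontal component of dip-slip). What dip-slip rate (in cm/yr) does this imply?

dip-slip = heave / cos(dip) = 212 m / cos(29°) = 242.4 m
rate = 242.4 m / 646 ka = 0.000375 m/yr = 0.0375 cm/yr

0.0375 cm/yr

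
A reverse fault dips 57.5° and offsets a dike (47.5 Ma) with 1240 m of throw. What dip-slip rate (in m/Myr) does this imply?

31 m/Myr

dip-slip = throw / sin(dip) = 1240 m / sin(57.5°) = 1470 m
rate = 1470 m / 47.5 Ma = 0.0000310 m/yr = 31 m/Myr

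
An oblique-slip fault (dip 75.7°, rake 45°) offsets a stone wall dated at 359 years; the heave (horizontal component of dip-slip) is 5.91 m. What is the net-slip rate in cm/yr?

9.43 cm/yr

dip-slip = heave / cos(dip) = 5.91 / cos(75.7°) = 23.93 m
net slip = dip-slip / sin(rake) = 23.93 / sin(45°) = 33.84 m
rate = 33.84 m / 359 years = 0.0943 m/yr = 9.43 cm/yr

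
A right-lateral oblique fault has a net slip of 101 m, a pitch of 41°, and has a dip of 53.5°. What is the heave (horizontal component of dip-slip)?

39.4 m

dip-slip = net slip × sin(rake) = 101 m × sin(41°) = 66.26 m
heave = dip-slip × cos(dip) = 66.26 × cos(53.5°) = 39.4 m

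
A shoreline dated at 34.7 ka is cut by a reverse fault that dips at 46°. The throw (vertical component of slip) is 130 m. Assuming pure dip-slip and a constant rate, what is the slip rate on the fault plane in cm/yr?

0.521 cm/yr

dip-slip = throw / sin(dip) = 130 m / sin(46°) = 180.7 m
rate = 180.7 m / 34.7 ka = 0.00521 m/yr = 0.521 cm/yr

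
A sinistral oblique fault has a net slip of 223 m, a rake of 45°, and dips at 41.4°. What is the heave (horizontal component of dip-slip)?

118 m

dip-slip = net slip × sin(rake) = 223 m × sin(45°) = 157.7 m
heave = dip-slip × cos(dip) = 157.7 × cos(41.4°) = 118 m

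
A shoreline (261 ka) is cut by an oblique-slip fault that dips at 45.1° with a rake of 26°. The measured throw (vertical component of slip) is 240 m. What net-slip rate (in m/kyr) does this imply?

dip-slip = throw / sin(dip) = 240 / sin(45.1°) = 338.8 m
net slip = dip-slip / sin(rake) = 338.8 / sin(26°) = 772.9 m
rate = 772.9 m / 261 ka = 0.00296 m/yr = 2.96 m/kyr

2.96 m/kyr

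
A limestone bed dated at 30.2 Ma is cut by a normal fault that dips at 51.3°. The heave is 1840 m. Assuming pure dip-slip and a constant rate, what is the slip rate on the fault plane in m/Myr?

dip-slip = heave / cos(dip) = 1840 m / cos(51.3°) = 2943 m
rate = 2943 m / 30.2 Ma = 0.0000974 m/yr = 97.4 m/Myr

97.4 m/Myr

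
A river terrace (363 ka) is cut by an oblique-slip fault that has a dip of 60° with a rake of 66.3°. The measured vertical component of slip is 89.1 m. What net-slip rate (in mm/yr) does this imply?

dip-slip = throw / sin(dip) = 89.1 / sin(60°) = 102.9 m
net slip = dip-slip / sin(rake) = 102.9 / sin(66.3°) = 112.4 m
rate = 112.4 m / 363 ka = 0.000310 m/yr = 0.310 mm/yr

0.310 mm/yr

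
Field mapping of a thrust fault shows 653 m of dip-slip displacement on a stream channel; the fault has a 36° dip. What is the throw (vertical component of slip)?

throw = dip-slip × sin(dip) = 653 m × sin(36°) = 384 m

384 m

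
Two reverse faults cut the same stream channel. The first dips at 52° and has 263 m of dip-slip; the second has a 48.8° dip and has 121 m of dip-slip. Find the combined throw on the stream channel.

throw_A = 263 × sin(52°) = 207.2 m
throw_B = 121 × sin(48.8°) = 91.04 m
total = 207.2 + 91.04 = 298 m

298 m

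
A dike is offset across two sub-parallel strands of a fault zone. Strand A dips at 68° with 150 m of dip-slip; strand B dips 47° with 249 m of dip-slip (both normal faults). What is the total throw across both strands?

321 m

throw_A = 150 × sin(68°) = 139.1 m
throw_B = 249 × sin(47°) = 182.1 m
total = 139.1 + 182.1 = 321 m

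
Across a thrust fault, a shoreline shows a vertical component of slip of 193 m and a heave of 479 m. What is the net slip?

516 m

net slip = √(throw² + heave²) = √(193² + 479²) = 516 m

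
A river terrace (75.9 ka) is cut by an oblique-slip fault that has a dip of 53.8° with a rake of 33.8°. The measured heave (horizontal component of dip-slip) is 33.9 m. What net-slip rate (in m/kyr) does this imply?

1.36 m/kyr

dip-slip = heave / cos(dip) = 33.9 / cos(53.8°) = 57.40 m
net slip = dip-slip / sin(rake) = 57.40 / sin(33.8°) = 103.2 m
rate = 103.2 m / 75.9 ka = 0.00136 m/yr = 1.36 m/kyr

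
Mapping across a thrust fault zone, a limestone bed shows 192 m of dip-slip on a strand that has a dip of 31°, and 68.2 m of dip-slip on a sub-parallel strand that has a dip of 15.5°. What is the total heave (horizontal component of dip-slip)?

230 m

heave_A = 192 × cos(31°) = 164.6 m
heave_B = 68.2 × cos(15.5°) = 65.72 m
total = 164.6 + 65.72 = 230 m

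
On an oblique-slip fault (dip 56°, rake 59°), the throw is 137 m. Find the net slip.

193 m

dip-slip = throw / sin(dip) = 137 / sin(56°) = 165.3 m
net slip = dip-slip / sin(rake) = 165.3 / sin(59°) = 193 m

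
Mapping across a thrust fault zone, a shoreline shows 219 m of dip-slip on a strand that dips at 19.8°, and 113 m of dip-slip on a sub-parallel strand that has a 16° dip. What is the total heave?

315 m

heave_A = 219 × cos(19.8°) = 206.1 m
heave_B = 113 × cos(16°) = 108.6 m
total = 206.1 + 108.6 = 315 m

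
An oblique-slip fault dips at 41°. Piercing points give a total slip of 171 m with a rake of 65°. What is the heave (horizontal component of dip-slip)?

dip-slip = net slip × sin(rake) = 171 m × sin(65°) = 155 m
heave = dip-slip × cos(dip) = 155 × cos(41°) = 117 m

117 m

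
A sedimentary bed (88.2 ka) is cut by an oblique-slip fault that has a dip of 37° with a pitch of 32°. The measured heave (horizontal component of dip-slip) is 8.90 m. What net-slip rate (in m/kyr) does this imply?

dip-slip = heave / cos(dip) = 8.90 / cos(37°) = 11.14 m
net slip = dip-slip / sin(rake) = 11.14 / sin(32°) = 21.03 m
rate = 21.03 m / 88.2 ka = 0.000238 m/yr = 0.238 m/kyr

0.238 m/kyr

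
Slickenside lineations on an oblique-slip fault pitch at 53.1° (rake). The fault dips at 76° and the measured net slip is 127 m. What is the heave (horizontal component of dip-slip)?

dip-slip = net slip × sin(rake) = 127 m × sin(53.1°) = 101.6 m
heave = dip-slip × cos(dip) = 101.6 × cos(76°) = 24.6 m

24.6 m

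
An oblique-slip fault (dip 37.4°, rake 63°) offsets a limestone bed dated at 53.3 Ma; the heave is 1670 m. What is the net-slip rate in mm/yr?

dip-slip = heave / cos(dip) = 1670 / cos(37.4°) = 2102 m
net slip = dip-slip / sin(rake) = 2102 / sin(63°) = 2359 m
rate = 2359 m / 53.3 Ma = 0.0000443 m/yr = 0.0443 mm/yr

0.0443 mm/yr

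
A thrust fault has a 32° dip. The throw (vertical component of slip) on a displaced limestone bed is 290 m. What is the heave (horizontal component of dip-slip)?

464 m

heave = throw / tan(dip) = 290 / tan(32°) = 464 m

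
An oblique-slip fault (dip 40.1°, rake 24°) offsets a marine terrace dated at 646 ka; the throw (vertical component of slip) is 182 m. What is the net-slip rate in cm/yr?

dip-slip = throw / sin(dip) = 182 / sin(40.1°) = 282.6 m
net slip = dip-slip / sin(rake) = 282.6 / sin(24°) = 694.7 m
rate = 694.7 m / 646 ka = 0.00108 m/yr = 0.108 cm/yr

0.108 cm/yr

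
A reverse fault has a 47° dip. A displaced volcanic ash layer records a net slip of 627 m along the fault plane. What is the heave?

heave = dip-slip × cos(dip) = 627 m × cos(47°) = 428 m

428 m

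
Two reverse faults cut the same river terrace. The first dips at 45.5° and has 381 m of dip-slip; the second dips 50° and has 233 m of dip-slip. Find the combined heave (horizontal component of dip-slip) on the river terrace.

417 m

heave_A = 381 × cos(45.5°) = 267 m
heave_B = 233 × cos(50°) = 149.8 m
total = 267 + 149.8 = 417 m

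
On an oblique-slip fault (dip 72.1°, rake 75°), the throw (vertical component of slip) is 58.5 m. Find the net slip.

dip-slip = throw / sin(dip) = 58.5 / sin(72.1°) = 61.48 m
net slip = dip-slip / sin(rake) = 61.48 / sin(75°) = 63.6 m

63.6 m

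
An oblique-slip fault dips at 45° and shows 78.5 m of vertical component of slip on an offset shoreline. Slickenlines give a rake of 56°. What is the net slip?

134 m

dip-slip = throw / sin(dip) = 78.5 / sin(45°) = 111 m
net slip = dip-slip / sin(rake) = 111 / sin(56°) = 134 m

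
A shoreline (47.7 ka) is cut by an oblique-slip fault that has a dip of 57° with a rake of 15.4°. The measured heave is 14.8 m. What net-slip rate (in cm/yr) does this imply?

0.215 cm/yr

dip-slip = heave / cos(dip) = 14.8 / cos(57°) = 27.17 m
net slip = dip-slip / sin(rake) = 27.17 / sin(15.4°) = 102.3 m
rate = 102.3 m / 47.7 ka = 0.00215 m/yr = 0.215 cm/yr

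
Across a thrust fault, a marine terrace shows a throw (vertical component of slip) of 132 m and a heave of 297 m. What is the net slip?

325 m

net slip = √(throw² + heave²) = √(132² + 297²) = 325 m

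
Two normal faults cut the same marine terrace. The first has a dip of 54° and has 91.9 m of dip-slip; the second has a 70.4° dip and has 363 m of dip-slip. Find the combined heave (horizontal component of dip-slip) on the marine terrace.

176 m

heave_A = 91.9 × cos(54°) = 54.02 m
heave_B = 363 × cos(70.4°) = 121.8 m
total = 54.02 + 121.8 = 176 m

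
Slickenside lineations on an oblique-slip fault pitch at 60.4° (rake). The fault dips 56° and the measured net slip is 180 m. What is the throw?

dip-slip = net slip × sin(rake) = 180 m × sin(60.4°) = 156.5 m
throw = dip-slip × sin(dip) = 156.5 × sin(56°) = 130 m

130 m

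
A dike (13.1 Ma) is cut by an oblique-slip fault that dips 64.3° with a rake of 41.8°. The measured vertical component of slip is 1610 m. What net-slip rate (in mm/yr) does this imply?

0.205 mm/yr

dip-slip = throw / sin(dip) = 1610 / sin(64.3°) = 1787 m
net slip = dip-slip / sin(rake) = 1787 / sin(41.8°) = 2681 m
rate = 2681 m / 13.1 Ma = 0.000205 m/yr = 0.205 mm/yr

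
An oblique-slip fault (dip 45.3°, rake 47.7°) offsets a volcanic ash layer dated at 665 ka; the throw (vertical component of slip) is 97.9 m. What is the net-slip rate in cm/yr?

dip-slip = throw / sin(dip) = 97.9 / sin(45.3°) = 137.7 m
net slip = dip-slip / sin(rake) = 137.7 / sin(47.7°) = 186.2 m
rate = 186.2 m / 665 ka = 0.000280 m/yr = 0.0280 cm/yr

0.0280 cm/yr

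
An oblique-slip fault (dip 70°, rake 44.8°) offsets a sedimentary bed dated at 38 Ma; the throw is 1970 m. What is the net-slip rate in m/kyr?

0.0783 m/kyr

dip-slip = throw / sin(dip) = 1970 / sin(70°) = 2096 m
net slip = dip-slip / sin(rake) = 2096 / sin(44.8°) = 2975 m
rate = 2975 m / 38 Ma = 0.0000783 m/yr = 0.0783 m/kyr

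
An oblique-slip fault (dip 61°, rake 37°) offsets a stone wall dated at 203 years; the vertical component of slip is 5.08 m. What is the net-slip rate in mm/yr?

47.5 mm/yr

dip-slip = throw / sin(dip) = 5.08 / sin(61°) = 5.808 m
net slip = dip-slip / sin(rake) = 5.808 / sin(37°) = 9.651 m
rate = 9.651 m / 203 years = 0.0475 m/yr = 47.5 mm/yr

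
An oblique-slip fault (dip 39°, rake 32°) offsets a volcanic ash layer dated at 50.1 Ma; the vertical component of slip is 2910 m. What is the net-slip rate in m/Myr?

174 m/Myr

dip-slip = throw / sin(dip) = 2910 / sin(39°) = 4624 m
net slip = dip-slip / sin(rake) = 4624 / sin(32°) = 8726 m
rate = 8726 m / 50.1 Ma = 0.000174 m/yr = 174 m/Myr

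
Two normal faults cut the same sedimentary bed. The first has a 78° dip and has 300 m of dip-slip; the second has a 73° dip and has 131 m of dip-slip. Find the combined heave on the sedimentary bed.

heave_A = 300 × cos(78°) = 62.37 m
heave_B = 131 × cos(73°) = 38.30 m
total = 62.37 + 38.30 = 101 m

101 m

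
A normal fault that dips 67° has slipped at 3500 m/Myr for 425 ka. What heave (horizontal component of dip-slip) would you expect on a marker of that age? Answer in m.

dip-slip = rate × time = 3500 m/Myr × 425 ka = 1488 m
heave = dip-slip × cos(dip) = 1488 × cos(67°) = 581 m

581 m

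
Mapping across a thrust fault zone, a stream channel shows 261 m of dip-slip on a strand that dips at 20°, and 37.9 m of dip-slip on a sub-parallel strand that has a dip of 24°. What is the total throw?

105 m

throw_A = 261 × sin(20°) = 89.27 m
throw_B = 37.9 × sin(24°) = 15.42 m
total = 89.27 + 15.42 = 105 m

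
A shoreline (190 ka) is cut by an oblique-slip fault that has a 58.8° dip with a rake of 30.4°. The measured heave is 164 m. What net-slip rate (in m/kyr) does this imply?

3.29 m/kyr

dip-slip = heave / cos(dip) = 164 / cos(58.8°) = 316.6 m
net slip = dip-slip / sin(rake) = 316.6 / sin(30.4°) = 625.6 m
rate = 625.6 m / 190 ka = 0.00329 m/yr = 3.29 m/kyr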